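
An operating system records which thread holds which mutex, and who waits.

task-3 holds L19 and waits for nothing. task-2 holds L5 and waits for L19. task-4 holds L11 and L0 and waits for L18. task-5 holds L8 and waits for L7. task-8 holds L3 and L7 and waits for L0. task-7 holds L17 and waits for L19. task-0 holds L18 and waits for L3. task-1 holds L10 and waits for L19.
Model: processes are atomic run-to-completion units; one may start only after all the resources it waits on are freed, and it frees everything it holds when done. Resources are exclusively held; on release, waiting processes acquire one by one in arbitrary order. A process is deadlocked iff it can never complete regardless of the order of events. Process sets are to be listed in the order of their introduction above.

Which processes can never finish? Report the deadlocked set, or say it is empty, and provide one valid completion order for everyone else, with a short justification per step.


The deadlocked set is task-4, task-5, task-8 and task-0.
Key observation: along task-4 -> task-0 -> task-8 -> task-4, each member waits on what the next one holds — a deadlock; task-5 waits into the deadlock from upstream.
The rest can finish in the order task-3, task-7, task-1, task-2.
Walking it through:
  task-3 waits on nothing -> runs at once and releases L19
  task-7: everything it awaited (L19) is free; runs, freeing L17
  task-1: everything it awaited (L19) is free; runs, freeing L10
  task-2: everything it awaited (L19) is free; runs, freeing L5


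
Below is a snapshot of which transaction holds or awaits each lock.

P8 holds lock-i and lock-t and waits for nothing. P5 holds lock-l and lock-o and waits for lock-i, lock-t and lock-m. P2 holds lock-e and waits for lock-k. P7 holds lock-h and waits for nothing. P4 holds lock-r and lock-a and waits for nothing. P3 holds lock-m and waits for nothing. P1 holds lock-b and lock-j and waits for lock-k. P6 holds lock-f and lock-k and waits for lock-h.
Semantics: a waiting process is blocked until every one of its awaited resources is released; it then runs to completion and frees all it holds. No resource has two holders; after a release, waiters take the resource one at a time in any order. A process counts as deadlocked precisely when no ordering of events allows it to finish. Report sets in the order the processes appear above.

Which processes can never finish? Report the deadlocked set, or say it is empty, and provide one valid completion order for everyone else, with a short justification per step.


The deadlocked set is empty.
Key observation: there is no circular wait here — follow any chain and it reaches a process that is free to run now.
One completion order for the rest: P3, P8, P4, P7, P6, P2, P1, P5.
Verifying each step:
  P3: no waits; runs immediately, freeing lock-m
  P8: no waits; runs immediately, freeing lock-i and lock-t
  P4: no waits; runs immediately, freeing lock-r and lock-a
  P7: no waits; runs immediately, freeing lock-h
  run P6 (all its waits — lock-h — are resolved); releases lock-f and lock-k
  run P2 (all its waits — lock-k — are resolved); releases lock-e
  run P1 (all its waits — lock-k — are resolved); releases lock-b and lock-j
  run P5 (all its waits — lock-i, lock-t and lock-m — are resolved); releases lock-l and lock-o


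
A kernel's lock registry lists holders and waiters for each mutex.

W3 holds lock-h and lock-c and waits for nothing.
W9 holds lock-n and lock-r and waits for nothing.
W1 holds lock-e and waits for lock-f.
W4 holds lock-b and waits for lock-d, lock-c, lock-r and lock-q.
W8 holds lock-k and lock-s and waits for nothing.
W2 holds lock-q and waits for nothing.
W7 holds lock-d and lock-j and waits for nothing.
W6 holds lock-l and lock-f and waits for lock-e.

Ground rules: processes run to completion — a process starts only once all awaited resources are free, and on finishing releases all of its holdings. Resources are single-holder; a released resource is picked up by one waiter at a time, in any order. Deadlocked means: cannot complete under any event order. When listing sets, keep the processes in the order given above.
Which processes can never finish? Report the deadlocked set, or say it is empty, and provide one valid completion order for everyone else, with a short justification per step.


Deadlocked: W1 and W6.
Key observation: the wait chain closes on itself along W1 -> W6 -> W1; no other process is dragged down with it.
One completion order for the rest: W2, W9, W3, W8, W7, W4.
Verifying each step:
  W2: no waits; runs immediately, freeing lock-q
  W9: no waits; runs immediately, freeing lock-n and lock-r
  W3: no waits; runs immediately, freeing lock-h and lock-c
  W8: no waits; runs immediately, freeing lock-k and lock-s
  W7: no waits; runs immediately, freeing lock-d and lock-j
  W4: everything it awaited (lock-d, lock-c, lock-r and lock-q) is free; runs, freeing lock-b


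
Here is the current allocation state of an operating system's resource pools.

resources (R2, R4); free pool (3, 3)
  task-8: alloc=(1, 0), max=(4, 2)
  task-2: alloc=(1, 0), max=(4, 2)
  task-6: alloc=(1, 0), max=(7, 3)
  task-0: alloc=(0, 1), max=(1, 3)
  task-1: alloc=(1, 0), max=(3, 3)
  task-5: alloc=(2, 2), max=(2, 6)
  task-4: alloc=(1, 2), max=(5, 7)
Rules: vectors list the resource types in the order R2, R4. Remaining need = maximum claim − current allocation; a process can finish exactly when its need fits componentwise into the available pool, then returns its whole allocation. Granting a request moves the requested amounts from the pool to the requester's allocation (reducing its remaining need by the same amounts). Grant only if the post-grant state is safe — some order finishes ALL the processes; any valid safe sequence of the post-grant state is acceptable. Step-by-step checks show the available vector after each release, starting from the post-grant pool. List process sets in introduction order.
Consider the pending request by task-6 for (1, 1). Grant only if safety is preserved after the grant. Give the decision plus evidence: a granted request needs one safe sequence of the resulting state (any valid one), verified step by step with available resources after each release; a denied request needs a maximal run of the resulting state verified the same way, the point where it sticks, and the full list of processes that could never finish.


GRANT. The post-grant state is safe; one safe sequence: task-0, task-1, task-8, task-2, task-6, task-5, task-4.
Key observation: the grant leaves (2, 2) free — enough for task-0, whose release restarts the cascade.
Check on the post-grant state, step by step:
  pool = (2, 2)
  run task-0 (needs (1, 2), free (2, 2)); after release of (0, 1) the pool is (2, 3)
  run task-1 (needs (2, 3), free (2, 3)); after release of (1, 0) the pool is (3, 3)
  run task-8 (needs (3, 2), free (3, 3)); after release of (1, 0) the pool is (4, 3)
  run task-2 (needs (3, 2), free (4, 3)); after release of (1, 0) the pool is (5, 3)
  run task-6 (needs (5, 2), free (5, 3)); after release of (2, 1) the pool is (7, 4)
  run task-5 (needs (0, 4), free (7, 4)); after release of (2, 2) the pool is (9, 6)
  run task-4 (needs (4, 5), free (9, 6)); after release of (1, 2) the pool is (10, 8)


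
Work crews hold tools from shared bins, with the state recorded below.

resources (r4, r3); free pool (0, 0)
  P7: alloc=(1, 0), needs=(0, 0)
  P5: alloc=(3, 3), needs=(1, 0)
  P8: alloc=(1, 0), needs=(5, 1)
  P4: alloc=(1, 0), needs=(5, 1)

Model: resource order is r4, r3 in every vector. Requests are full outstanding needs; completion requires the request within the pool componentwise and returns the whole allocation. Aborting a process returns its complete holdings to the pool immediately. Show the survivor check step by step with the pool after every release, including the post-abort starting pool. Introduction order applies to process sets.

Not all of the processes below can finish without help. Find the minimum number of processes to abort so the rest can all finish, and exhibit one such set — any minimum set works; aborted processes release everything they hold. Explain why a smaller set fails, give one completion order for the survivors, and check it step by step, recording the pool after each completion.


Abort P8.
Key observation: P4 had no path to completion before; after the abort of P8 ((1, 0) returned), step 3 is where it fits.
Minimality: the empty abort set fails — the state is deadlocked as it stands.
One survivor order: P5, P7, P4. Step-by-step check (post-abort pool first):
  pool = (1, 0)
  P5 needs (1, 0) <= (1, 0) -> finishes; pool += (3, 3) = (4, 3)
  P7 needs (0, 0) <= (4, 3) -> finishes; pool += (1, 0) = (5, 3)
  P4 needs (5, 1) <= (5, 3) -> finishes; pool += (1, 0) = (6, 3)


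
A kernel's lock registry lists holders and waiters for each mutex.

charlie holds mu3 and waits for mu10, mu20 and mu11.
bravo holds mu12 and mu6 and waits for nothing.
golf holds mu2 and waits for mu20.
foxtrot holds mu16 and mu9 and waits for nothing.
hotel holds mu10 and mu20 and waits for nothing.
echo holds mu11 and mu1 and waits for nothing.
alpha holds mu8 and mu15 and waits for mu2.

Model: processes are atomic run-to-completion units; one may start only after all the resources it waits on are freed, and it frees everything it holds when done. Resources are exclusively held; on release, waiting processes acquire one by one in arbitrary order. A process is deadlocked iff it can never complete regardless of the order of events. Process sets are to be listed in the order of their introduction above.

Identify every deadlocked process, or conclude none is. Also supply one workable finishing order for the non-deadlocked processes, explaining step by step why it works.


Nothing here is deadlocked.
Key observation: no waiting chain loops back on itself — every chain ends at a process that waits on nothing, so everyone eventually runs.
A valid finishing order for the others: echo, bravo, hotel, golf, foxtrot, charlie, alpha.
Check, step by step:
  echo: no waits; runs immediately, freeing mu11 and mu1
  bravo: no waits; runs immediately, freeing mu12 and mu6
  hotel: no waits; runs immediately, freeing mu10 and mu20
  golf: everything it awaited (mu20) is free; runs, freeing mu2
  foxtrot: no waits; runs immediately, freeing mu16 and mu9
  charlie: everything it awaited (mu10, mu20 and mu11) is free; runs, freeing mu3
  alpha: everything it awaited (mu2) is free; runs, freeing mu8 and mu15


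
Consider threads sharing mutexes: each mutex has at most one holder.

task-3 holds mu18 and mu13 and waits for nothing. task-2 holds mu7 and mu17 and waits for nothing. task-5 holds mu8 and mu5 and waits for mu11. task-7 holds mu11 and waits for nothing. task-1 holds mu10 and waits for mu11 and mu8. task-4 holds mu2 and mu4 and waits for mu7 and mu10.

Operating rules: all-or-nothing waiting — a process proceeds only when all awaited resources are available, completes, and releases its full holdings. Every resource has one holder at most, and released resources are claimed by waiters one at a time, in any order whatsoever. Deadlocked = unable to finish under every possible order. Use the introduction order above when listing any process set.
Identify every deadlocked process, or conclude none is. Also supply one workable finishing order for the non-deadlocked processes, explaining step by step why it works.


No process is deadlocked.
Key observation: although several processes wait, no cycle exists — each chain bottoms out at a free runner.
A valid finishing order for the others: task-3, task-7, task-2, task-5, task-1, task-4.
Step-by-step check:
  run task-3 (it waits on nothing); releases mu18 and mu13
  run task-7 (it waits on nothing); releases mu11
  run task-2 (it waits on nothing); releases mu7 and mu17
  task-5 waits on mu11 — all released -> runs and releases mu8 and mu5
  task-1 waits on mu11 and mu8 — all released -> runs and releases mu10
  task-4 waits on mu7 and mu10 — all released -> runs and releases mu2 and mu4


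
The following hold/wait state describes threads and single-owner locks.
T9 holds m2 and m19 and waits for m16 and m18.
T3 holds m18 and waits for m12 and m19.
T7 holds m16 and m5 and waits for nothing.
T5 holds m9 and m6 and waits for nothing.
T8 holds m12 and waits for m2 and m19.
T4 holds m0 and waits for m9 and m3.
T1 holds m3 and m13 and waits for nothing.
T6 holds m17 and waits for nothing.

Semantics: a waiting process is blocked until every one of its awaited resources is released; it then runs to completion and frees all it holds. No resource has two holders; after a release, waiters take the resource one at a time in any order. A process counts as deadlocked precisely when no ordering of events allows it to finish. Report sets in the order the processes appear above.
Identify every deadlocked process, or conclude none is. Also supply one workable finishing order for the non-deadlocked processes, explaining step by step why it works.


Deadlocked: T9, T3 and T8.
Key observation: the wait chain closes on itself along T9 -> T3 -> T9; T8 is caught in further circular waits.
One completion order for the rest: T1, T7, T5, T6, T4.
Check, step by step:
  T1: no waits; runs immediately, freeing m3 and m13
  T7: no waits; runs immediately, freeing m16 and m5
  T5: no waits; runs immediately, freeing m9 and m6
  T6: no waits; runs immediately, freeing m17
  T4: everything it awaited (m9 and m3) is free; runs, freeing m0


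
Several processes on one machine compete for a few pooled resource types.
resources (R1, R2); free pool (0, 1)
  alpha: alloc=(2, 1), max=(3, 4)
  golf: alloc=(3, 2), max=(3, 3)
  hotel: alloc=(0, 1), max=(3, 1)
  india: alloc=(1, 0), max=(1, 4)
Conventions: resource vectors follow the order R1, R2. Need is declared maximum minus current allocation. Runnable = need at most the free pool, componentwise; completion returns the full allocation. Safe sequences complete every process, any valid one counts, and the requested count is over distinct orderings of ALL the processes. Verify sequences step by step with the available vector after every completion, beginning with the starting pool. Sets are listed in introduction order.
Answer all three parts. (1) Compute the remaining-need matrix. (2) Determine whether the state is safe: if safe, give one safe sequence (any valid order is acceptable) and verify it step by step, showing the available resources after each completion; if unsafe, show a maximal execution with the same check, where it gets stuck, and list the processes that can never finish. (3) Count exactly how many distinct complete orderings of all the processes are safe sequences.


(1) Need matrix, components ordered R1, R2:
  alpha: (1, 3)
  golf: (0, 1)
  hotel: (3, 0)
  india: (0, 4)
(2) SAFE — a valid safe sequence is golf, hotel, alpha, india.
Key observation: at golf the run first touches a limit — (0, 1) against (0, 1), exact on a resource it actually requests.
Walking it through:
  pool = (0, 1)
  run golf (needs (0, 1), free (0, 1)); after release of (3, 2) the pool is (3, 3)
  run hotel (needs (3, 0), free (3, 3)); after release of (0, 1) the pool is (3, 4)
  run alpha (needs (1, 3), free (3, 4)); after release of (2, 1) the pool is (5, 5)
  run india (needs (0, 4), free (5, 5)); after release of (1, 0) the pool is (6, 5)
(3) The exact count: 4 of the possible complete orderings are safe sequences.


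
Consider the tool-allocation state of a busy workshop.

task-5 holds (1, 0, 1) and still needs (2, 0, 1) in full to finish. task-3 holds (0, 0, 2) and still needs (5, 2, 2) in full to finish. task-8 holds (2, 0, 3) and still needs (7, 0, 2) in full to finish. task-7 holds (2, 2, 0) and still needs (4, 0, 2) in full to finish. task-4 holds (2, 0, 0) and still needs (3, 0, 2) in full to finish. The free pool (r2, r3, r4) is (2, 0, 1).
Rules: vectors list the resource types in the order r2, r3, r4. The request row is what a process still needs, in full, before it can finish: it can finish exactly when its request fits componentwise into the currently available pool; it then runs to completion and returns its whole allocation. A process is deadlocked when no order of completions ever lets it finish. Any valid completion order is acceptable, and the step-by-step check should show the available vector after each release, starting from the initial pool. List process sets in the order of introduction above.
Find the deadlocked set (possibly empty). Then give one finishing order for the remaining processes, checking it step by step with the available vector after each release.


No process is deadlocked.
Key observation: starting with task-5, each completion frees enough for the next — no one is permanently blocked.
A valid finishing order for the others: task-5, task-4, task-7, task-3, task-8. Check, step by step:
  pool = (2, 0, 1)
  task-5 needs (2, 0, 1) <= (2, 0, 1) -> finishes; pool += (1, 0, 1) = (3, 0, 2)
  task-4 needs (3, 0, 2) <= (3, 0, 2) -> finishes; pool += (2, 0, 0) = (5, 0, 2)
  task-7 needs (4, 0, 2) <= (5, 0, 2) -> finishes; pool += (2, 2, 0) = (7, 2, 2)
  task-3 needs (5, 2, 2) <= (7, 2, 2) -> finishes; pool += (0, 0, 2) = (7, 2, 4)
  task-8 needs (7, 0, 2) <= (7, 2, 4) -> finishes; pool += (2, 0, 3) = (9, 2, 7)


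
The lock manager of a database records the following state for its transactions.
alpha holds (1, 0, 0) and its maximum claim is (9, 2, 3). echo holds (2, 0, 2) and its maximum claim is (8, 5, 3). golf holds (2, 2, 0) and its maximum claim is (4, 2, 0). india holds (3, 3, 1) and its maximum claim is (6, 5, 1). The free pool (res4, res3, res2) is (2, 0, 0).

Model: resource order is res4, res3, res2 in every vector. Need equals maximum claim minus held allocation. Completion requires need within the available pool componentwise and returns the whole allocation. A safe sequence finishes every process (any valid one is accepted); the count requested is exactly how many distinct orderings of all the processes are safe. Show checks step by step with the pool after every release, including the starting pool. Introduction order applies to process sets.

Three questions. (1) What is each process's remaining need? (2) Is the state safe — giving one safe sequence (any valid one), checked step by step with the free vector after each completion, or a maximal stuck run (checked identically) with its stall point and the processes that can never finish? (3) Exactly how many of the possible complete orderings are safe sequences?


(1) Remaining need (order res4, res3, res2):
  alpha: (8, 2, 3)
  echo: (6, 5, 1)
  golf: (2, 0, 0)
  india: (3, 2, 0)
(2) The state is SAFE; one workable sequence: golf, india, echo, alpha.
Key observation: golf marks the first exact bind of the order: its need (2, 0, 0) fits the free (2, 0, 0) with zero slack on a requested resource.
Check, step by step:
  pool = (2, 0, 0)
  golf: need (2, 0, 0) fits (2, 0, 0); releases (2, 2, 0), pool now (4, 2, 0)
  india: need (3, 2, 0) fits (4, 2, 0); releases (3, 3, 1), pool now (7, 5, 1)
  echo: need (6, 5, 1) fits (7, 5, 1); releases (2, 0, 2), pool now (9, 5, 3)
  alpha: need (8, 2, 3) fits (9, 5, 3); releases (1, 0, 0), pool now (10, 5, 3)
(3) The exact count: 1 of the possible complete orderings is a safe sequence.


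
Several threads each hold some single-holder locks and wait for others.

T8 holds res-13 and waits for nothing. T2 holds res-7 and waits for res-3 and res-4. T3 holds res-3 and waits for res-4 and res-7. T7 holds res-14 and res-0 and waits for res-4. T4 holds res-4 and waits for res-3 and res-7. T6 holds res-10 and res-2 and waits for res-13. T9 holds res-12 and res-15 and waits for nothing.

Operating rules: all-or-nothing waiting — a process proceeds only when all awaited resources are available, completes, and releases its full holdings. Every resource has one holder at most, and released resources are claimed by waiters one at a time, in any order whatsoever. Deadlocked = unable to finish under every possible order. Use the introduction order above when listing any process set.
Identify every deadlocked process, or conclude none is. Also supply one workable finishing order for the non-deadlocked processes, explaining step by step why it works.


Deadlocked: T2, T3, T7 and T4.
Key observation: along T2 -> T3 -> T2, each member waits on what the next one holds — a deadlock; T4 is caught in further circular waits and T7 waits into the deadlock from upstream.
One completion order for the rest: T9, T8, T6.
Check, step by step:
  run T9 (it waits on nothing); releases res-12 and res-15
  run T8 (it waits on nothing); releases res-13
  T6 waits on res-13 — all released -> runs and releases res-10 and res-2


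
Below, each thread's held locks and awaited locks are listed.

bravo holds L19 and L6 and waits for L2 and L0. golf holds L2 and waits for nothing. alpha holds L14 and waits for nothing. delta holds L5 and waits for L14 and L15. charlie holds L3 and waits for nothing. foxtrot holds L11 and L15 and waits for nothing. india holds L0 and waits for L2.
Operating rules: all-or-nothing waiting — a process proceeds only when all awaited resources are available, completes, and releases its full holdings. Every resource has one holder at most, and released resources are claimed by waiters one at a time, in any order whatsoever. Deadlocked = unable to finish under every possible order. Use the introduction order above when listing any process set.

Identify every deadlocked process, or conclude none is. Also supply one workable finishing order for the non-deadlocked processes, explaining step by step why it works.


No process is deadlocked.
Key observation: the waits form no ring: some process can always run, and its releases unblock the others one by one.
The rest can finish in the order golf, alpha, india, bravo, foxtrot, delta, charlie.
Walking it through:
  golf waits on nothing -> runs at once and releases L2
  alpha waits on nothing -> runs at once and releases L14
  india: everything it awaited (L2) is free; runs, freeing L0
  bravo: everything it awaited (L2 and L0) is free; runs, freeing L19 and L6
  foxtrot waits on nothing -> runs at once and releases L11 and L15
  delta: everything it awaited (L14 and L15) is free; runs, freeing L5
  charlie waits on nothing -> runs at once and releases L3


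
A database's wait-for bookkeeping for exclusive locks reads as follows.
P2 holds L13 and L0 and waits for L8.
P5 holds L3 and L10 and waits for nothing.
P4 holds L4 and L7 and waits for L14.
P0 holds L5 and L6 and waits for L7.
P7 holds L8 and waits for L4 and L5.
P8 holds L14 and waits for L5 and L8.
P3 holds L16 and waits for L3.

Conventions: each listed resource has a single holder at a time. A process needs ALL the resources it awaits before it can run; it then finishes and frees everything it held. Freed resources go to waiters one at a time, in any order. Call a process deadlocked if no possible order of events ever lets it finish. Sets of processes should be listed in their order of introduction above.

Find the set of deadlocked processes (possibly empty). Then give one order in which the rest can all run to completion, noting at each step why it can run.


The deadlocked set is P2, P4, P0, P7 and P8.
Key observation: the waits loop around P4 -> P8 -> P0 -> P4 with no way out; P7 is caught in further circular waits and P2 waits into the deadlock from upstream.
A valid finishing order for the others: P5, P3.
Step-by-step check:
  P5: no waits; runs immediately, freeing L3 and L10
  P3 waits on L3 — all released -> runs and releases L16


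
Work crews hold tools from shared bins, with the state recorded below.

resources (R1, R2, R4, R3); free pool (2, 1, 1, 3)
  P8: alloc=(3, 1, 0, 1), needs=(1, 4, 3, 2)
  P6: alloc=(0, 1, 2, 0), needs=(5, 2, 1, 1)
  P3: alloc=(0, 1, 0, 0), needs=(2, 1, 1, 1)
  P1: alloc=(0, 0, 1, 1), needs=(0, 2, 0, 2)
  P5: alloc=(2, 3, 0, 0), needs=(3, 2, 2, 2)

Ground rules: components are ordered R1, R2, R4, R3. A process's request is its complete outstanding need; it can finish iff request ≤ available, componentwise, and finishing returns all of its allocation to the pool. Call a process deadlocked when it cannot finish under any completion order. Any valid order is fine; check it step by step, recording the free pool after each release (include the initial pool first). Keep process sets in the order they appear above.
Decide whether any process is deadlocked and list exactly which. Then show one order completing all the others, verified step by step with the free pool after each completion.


Deadlocked set: P8, P6 and P5.
Key observation: after P3, P1 the pool peaks at (2, 2, 2, 4), and each blocked process is short somewhere: P8 on R2, R4; P6 on R1; P5 on R1.
One completion order for the rest: P3, P1. Walking it through:
  pool = (2, 1, 1, 3)
  run P3 (needs (2, 1, 1, 1), free (2, 1, 1, 3)); after release of (0, 1, 0, 0) the pool is (2, 2, 1, 3)
  run P1 (needs (0, 2, 0, 2), free (2, 2, 1, 3)); after release of (0, 0, 1, 1) the pool is (2, 2, 2, 4)
None of the blocked processes ever fits:
  P8 still needs (1, 4, 3, 2) but only (2, 2, 2, 4) is free — short on R2 and R4
  P6 still needs (5, 2, 1, 1) but only (2, 2, 2, 4) is free — short on R1
  P5 still needs (3, 2, 2, 2) but only (2, 2, 2, 4) is free — short on R1


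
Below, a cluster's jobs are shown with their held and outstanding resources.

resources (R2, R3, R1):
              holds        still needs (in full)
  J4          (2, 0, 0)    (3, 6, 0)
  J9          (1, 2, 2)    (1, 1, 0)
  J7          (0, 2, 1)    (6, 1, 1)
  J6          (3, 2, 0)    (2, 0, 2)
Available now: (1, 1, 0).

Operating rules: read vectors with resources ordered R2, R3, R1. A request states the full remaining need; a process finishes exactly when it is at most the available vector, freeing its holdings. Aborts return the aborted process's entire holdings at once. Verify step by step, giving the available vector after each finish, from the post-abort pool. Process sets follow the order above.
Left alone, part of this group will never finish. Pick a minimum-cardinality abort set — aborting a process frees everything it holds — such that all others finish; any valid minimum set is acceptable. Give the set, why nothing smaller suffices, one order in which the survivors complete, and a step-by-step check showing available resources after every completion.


Abort J7.
Key observation: J4 could never have finished before the abort; with (0, 2, 1) returned by J7, it fits at step 3.
No smaller set exists: with zero aborts the deadlock remains.
One survivor order: J9, J6, J4. Step-by-step check (post-abort pool first):
  pool = (1, 3, 1)
  run J9 (needs (1, 1, 0), free (1, 3, 1)); after release of (1, 2, 2) the pool is (2, 5, 3)
  run J6 (needs (2, 0, 2), free (2, 5, 3)); after release of (3, 2, 0) the pool is (5, 7, 3)
  run J4 (needs (3, 6, 0), free (5, 7, 3)); after release of (2, 0, 0) the pool is (7, 7, 3)


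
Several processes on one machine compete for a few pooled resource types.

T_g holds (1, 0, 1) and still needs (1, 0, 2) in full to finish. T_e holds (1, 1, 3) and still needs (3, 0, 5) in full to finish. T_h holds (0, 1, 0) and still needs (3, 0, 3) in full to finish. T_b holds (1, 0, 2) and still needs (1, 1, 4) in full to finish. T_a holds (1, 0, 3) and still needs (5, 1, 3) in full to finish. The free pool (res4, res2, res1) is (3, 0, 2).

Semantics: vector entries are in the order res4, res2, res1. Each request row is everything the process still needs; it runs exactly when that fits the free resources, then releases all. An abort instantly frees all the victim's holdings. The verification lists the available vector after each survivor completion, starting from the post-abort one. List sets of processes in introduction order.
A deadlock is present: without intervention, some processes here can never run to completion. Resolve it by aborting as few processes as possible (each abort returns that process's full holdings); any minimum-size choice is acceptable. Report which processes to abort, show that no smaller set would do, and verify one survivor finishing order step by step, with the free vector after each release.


Minimum abort set: T_b.
Key observation: no ordering could ever have run T_a before the abort of T_b; with (1, 0, 2) back in the pool it fits at step 3.
No smaller set exists: with zero aborts the deadlock remains.
Survivors finish in the order: T_h, T_g, T_a, T_e. Step-by-step check (pool after the aborts first):
  pool = (4, 0, 4)
  T_h needs (3, 0, 3) <= (4, 0, 4) -> finishes; pool += (0, 1, 0) = (4, 1, 4)
  T_g needs (1, 0, 2) <= (4, 1, 4) -> finishes; pool += (1, 0, 1) = (5, 1, 5)
  T_a needs (5, 1, 3) <= (5, 1, 5) -> finishes; pool += (1, 0, 3) = (6, 1, 8)
  T_e needs (3, 0, 5) <= (6, 1, 8) -> finishes; pool += (1, 1, 3) = (7, 2, 11)


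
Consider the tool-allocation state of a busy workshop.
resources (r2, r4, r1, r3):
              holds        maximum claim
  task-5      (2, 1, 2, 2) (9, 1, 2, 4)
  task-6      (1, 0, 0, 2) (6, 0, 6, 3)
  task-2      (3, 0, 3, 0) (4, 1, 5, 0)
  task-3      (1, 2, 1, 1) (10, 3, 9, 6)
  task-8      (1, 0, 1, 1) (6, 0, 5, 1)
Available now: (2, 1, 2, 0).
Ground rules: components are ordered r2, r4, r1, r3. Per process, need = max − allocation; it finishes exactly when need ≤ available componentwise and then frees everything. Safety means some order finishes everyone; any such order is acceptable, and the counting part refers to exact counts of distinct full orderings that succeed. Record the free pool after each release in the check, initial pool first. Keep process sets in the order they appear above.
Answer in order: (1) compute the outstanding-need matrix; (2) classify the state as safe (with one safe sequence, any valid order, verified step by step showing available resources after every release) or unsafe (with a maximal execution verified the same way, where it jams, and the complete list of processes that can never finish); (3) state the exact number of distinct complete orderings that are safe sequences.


(1) Outstanding need per process (order r2, r4, r1, r3):
  task-5: (7, 0, 0, 2)
  task-6: (5, 0, 6, 1)
  task-2: (1, 1, 2, 0)
  task-3: (9, 1, 8, 5)
  task-8: (5, 0, 4, 0)
(2) The state is SAFE; one workable sequence: task-2, task-8, task-6, task-5, task-3.
Key observation: the first exact fit in this order is task-2 — it needs (1, 1, 2, 0) with (2, 1, 2, 0) free, meeting a requested resource to the last unit.
Check, step by step:
  pool = (2, 1, 2, 0)
  task-2 needs (1, 1, 2, 0) <= (2, 1, 2, 0) -> finishes; pool += (3, 0, 3, 0) = (5, 1, 5, 0)
  task-8 needs (5, 0, 4, 0) <= (5, 1, 5, 0) -> finishes; pool += (1, 0, 1, 1) = (6, 1, 6, 1)
  task-6 needs (5, 0, 6, 1) <= (6, 1, 6, 1) -> finishes; pool += (1, 0, 0, 2) = (7, 1, 6, 3)
  task-5 needs (7, 0, 0, 2) <= (7, 1, 6, 3) -> finishes; pool += (2, 1, 2, 2) = (9, 2, 8, 5)
  task-3 needs (9, 1, 8, 5) <= (9, 2, 8, 5) -> finishes; pool += (1, 2, 1, 1) = (10, 4, 9, 6)
(3) Precisely 1 of the possible complete orderings is a safe sequence.


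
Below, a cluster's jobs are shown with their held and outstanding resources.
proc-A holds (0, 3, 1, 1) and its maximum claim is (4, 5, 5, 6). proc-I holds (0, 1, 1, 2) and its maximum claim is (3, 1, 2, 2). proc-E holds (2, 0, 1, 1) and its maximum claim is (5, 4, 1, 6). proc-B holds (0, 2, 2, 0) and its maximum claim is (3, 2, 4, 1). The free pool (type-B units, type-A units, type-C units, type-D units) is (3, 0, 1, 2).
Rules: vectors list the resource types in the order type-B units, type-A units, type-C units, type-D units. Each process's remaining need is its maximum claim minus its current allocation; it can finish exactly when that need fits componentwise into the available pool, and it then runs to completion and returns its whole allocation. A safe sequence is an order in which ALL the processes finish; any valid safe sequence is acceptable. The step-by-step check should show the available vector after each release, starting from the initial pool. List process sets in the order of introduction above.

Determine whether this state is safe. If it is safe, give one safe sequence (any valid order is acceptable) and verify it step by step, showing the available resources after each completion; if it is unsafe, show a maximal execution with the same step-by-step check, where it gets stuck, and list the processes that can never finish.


UNSAFE.
Key observation: the pool after proc-I, proc-B is (3, 3, 4, 4); every surviving request exceeds it in type-D units, so progress ends there.
The run proc-I, proc-B cannot be extended any further. Check, step by step:
  pool = (3, 0, 1, 2)
  run proc-I (needs (3, 0, 1, 0), free (3, 0, 1, 2)); after release of (0, 1, 1, 2) the pool is (3, 1, 2, 4)
  run proc-B (needs (3, 0, 2, 1), free (3, 1, 2, 4)); after release of (0, 2, 2, 0) the pool is (3, 3, 4, 4)
  blocked: proc-A wants (4, 2, 4, 5), pool (3, 3, 4, 4) — not enough type-B units and type-D units
  blocked: proc-E wants (3, 4, 0, 5), pool (3, 3, 4, 4) — not enough type-A units and type-D units
Processes that can never finish: proc-A and proc-E.


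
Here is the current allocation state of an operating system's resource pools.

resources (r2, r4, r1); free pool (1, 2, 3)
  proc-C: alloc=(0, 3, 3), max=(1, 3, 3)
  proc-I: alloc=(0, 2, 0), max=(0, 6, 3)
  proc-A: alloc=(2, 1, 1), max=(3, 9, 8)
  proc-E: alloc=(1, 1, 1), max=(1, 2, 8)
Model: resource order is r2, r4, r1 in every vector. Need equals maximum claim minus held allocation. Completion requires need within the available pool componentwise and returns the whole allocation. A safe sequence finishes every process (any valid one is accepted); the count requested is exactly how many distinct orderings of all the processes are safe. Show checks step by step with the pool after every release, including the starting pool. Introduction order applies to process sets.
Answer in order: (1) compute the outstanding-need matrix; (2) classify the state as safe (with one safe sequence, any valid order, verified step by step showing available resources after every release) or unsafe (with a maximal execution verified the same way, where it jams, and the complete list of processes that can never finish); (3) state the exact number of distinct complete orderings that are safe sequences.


(1) Outstanding need per process (order r2, r4, r1):
  proc-C: (1, 0, 0)
  proc-I: (0, 4, 3)
  proc-A: (1, 8, 7)
  proc-E: (0, 1, 7)
(2) The state is UNSAFE.
Key observation: even finishing proc-C, proc-I leaves just (1, 7, 6) free — too little r1 for any of the remaining processes.
A maximal execution: proc-C, proc-I — then nothing else fits. Step-by-step check:
  pool = (1, 2, 3)
  run proc-C (needs (1, 0, 0), free (1, 2, 3)); after release of (0, 3, 3) the pool is (1, 5, 6)
  run proc-I (needs (0, 4, 3), free (1, 5, 6)); after release of (0, 2, 0) the pool is (1, 7, 6)
  proc-A still needs (1, 8, 7) but only (1, 7, 6) is free — short on r4 and r1
  proc-E still needs (0, 1, 7) but only (1, 7, 6) is free — short on r1
Never able to finish: proc-A and proc-E.
(3) The exact count: 0 of the possible complete orderings are safe sequences.


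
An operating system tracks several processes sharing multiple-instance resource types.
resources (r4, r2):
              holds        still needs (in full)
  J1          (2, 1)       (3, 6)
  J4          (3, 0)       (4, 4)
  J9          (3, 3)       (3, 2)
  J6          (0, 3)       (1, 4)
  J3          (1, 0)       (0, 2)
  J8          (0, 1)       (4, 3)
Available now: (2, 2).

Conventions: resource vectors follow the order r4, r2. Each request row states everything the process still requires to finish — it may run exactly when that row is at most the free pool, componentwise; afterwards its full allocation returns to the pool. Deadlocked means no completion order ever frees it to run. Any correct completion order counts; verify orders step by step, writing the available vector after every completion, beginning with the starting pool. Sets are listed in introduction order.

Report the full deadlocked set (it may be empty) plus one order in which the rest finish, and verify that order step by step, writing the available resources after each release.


Nothing here is deadlocked.
Key observation: there is always a runnable process — J3 first — so the state unwinds completely.
The rest can finish in the order J3, J9, J4, J6, J8, J1. Check, step by step:
  pool = (2, 2)
  run J3 (needs (0, 2), free (2, 2)); after release of (1, 0) the pool is (3, 2)
  run J9 (needs (3, 2), free (3, 2)); after release of (3, 3) the pool is (6, 5)
  run J4 (needs (4, 4), free (6, 5)); after release of (3, 0) the pool is (9, 5)
  run J6 (needs (1, 4), free (9, 5)); after release of (0, 3) the pool is (9, 8)
  run J8 (needs (4, 3), free (9, 8)); after release of (0, 1) the pool is (9, 9)
  run J1 (needs (3, 6), free (9, 9)); after release of (2, 1) the pool is (11, 10)


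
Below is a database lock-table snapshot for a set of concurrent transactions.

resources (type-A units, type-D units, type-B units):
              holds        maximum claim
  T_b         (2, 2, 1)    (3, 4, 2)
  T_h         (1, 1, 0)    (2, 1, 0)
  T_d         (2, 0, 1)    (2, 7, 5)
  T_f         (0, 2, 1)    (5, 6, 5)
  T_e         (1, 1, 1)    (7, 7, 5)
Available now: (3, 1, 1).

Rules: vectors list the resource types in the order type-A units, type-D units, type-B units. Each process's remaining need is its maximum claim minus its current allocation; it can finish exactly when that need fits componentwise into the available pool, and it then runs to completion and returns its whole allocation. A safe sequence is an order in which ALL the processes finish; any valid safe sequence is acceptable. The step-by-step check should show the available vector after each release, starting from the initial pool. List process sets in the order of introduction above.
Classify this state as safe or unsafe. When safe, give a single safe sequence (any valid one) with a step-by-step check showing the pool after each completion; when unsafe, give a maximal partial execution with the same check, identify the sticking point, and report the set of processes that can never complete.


The state is UNSAFE.
Key observation: the pool after T_h, T_b is (6, 4, 2); every surviving request exceeds it in type-B units, so progress ends there.
A maximal execution: T_h, T_b — then nothing else fits. Verifying each step:
  pool = (3, 1, 1)
  T_h: need (1, 0, 0) fits (3, 1, 1); releases (1, 1, 0), pool now (4, 2, 1)
  T_b: need (1, 2, 1) fits (4, 2, 1); releases (2, 2, 1), pool now (6, 4, 2)
  T_d cannot run: need (0, 7, 4) vs free (6, 4, 2) (insufficient type-D units and type-B units)
  T_f cannot run: need (5, 4, 4) vs free (6, 4, 2) (insufficient type-B units)
  T_e cannot run: need (6, 6, 4) vs free (6, 4, 2) (insufficient type-D units and type-B units)
Processes that can never finish: T_d, T_f and T_e.


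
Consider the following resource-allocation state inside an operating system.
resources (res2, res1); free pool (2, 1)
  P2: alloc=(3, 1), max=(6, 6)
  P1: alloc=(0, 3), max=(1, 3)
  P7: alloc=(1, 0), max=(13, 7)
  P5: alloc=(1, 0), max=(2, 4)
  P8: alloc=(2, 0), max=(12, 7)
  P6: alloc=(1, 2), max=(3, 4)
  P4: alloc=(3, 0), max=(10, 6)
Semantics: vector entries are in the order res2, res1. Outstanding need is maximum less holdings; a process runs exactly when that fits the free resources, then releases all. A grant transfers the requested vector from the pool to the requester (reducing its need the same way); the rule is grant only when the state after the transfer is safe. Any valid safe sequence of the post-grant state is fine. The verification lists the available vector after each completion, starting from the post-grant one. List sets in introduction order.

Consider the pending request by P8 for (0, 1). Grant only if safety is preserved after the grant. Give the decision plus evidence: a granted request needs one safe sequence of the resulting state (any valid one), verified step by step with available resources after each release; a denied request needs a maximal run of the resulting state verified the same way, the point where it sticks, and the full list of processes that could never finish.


GRANT. The post-grant state is safe; one safe sequence: P1, P6, P5, P2, P4, P8, P7.
Key observation: post-grant, (2, 0) remains, and an order beginning with P1 completes everyone.
Step-by-step check of the post-grant state:
  pool = (2, 0)
  P1 needs (1, 0) <= (2, 0) -> finishes; pool += (0, 3) = (2, 3)
  P6 needs (2, 2) <= (2, 3) -> finishes; pool += (1, 2) = (3, 5)
  P5 needs (1, 4) <= (3, 5) -> finishes; pool += (1, 0) = (4, 5)
  P2 needs (3, 5) <= (4, 5) -> finishes; pool += (3, 1) = (7, 6)
  P4 needs (7, 6) <= (7, 6) -> finishes; pool += (3, 0) = (10, 6)
  P8 needs (10, 6) <= (10, 6) -> finishes; pool += (2, 1) = (12, 7)
  P7 needs (12, 7) <= (12, 7) -> finishes; pool += (1, 0) = (13, 7)
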